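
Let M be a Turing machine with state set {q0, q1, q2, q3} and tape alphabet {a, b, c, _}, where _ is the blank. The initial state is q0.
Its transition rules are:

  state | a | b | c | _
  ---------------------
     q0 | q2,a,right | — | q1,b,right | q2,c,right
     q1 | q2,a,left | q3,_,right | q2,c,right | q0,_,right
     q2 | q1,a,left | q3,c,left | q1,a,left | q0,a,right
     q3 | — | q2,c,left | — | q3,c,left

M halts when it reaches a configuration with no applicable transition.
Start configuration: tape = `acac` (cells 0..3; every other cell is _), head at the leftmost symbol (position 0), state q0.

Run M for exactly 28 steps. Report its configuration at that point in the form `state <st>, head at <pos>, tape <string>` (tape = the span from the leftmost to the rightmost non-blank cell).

state q2, head at -2, tape aaaaaac

state=q0 head=0 tape=____[a]cac   (q0,a)→(q2,a,right)
state=q2 head=1 tape=____a[c]ac   (q2,c)→(q1,a,left)
state=q1 head=0 tape=____[a]aac   (q1,a)→(q2,a,left)
state=q2 head=-1 tape=___[_]aaac   (q2,_)→(q0,a,right)
state=q0 head=0 tape=___a[a]aac   (q0,a)→(q2,a,right)
state=q2 head=1 tape=___aa[a]ac   (q2,a)→(q1,a,left)
state=q1 head=0 tape=___a[a]aac   (q1,a)→(q2,a,left)
state=q2 head=-1 tape=___[a]aaac   (q2,a)→(q1,a,left)
state=q1 head=-2 tape=__[_]aaaac   (q1,_)→(q0,_,right)
state=q0 head=-1 tape=___[a]aaac   (q0,a)→(q2,a,right)
state=q2 head=0 tape=___a[a]aac   (q2,a)→(q1,a,left)
state=q1 head=-1 tape=___[a]aaac   (q1,a)→(q2,a,left)
state=q2 head=-2 tape=__[_]aaaac   (q2,_)→(q0,a,right)
state=q0 head=-1 tape=__a[a]aaac   (q0,a)→(q2,a,right)
state=q2 head=0 tape=__aa[a]aac   (q2,a)→(q1,a,left)
state=q1 head=-1 tape=__a[a]aaac   (q1,a)→(q2,a,left)
state=q2 head=-2 tape=__[a]aaaac   (q2,a)→(q1,a,left)
state=q1 head=-3 tape=_[_]aaaaac   (q1,_)→(q0,_,right)
state=q0 head=-2 tape=__[a]aaaac   (q0,a)→(q2,a,right)
state=q2 head=-1 tape=__a[a]aaac   (q2,a)→(q1,a,left)
state=q1 head=-2 tape=__[a]aaaac   (q1,a)→(q2,a,left)
state=q2 head=-3 tape=_[_]aaaaac   (q2,_)→(q0,a,right)
state=q0 head=-2 tape=_a[a]aaaac   (q0,a)→(q2,a,right)
state=q2 head=-1 tape=_aa[a]aaac   (q2,a)→(q1,a,left)
state=q1 head=-2 tape=_a[a]aaaac   (q1,a)→(q2,a,left)
state=q2 head=-3 tape=_[a]aaaaac   (q2,a)→(q1,a,left)
state=q1 head=-4 tape=[_]aaaaaac   (q1,_)→(q0,_,right)
state=q0 head=-3 tape=_[a]aaaaac   (q0,a)→(q2,a,right)
state=q2 head=-2 tape=_a[a]aaaac
After 28 steps: state q2, head at -2, tape aaaaaac.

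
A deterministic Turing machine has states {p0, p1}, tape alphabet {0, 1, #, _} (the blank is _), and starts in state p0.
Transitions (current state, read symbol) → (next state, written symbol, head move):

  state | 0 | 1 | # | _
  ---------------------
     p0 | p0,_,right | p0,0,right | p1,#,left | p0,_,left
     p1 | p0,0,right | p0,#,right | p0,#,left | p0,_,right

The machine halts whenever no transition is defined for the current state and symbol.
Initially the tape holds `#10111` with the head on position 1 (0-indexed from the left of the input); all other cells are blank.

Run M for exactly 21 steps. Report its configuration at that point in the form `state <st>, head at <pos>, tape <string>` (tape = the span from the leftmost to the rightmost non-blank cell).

state=p0 head=1 tape=_#[1]0111_   (p0,1)→(p0,0,right)
state=p0 head=2 tape=_#0[0]111_   (p0,0)→(p0,_,right)
state=p0 head=3 tape=_#0_[1]11_   (p0,1)→(p0,0,right)
state=p0 head=4 tape=_#0_0[1]1_   (p0,1)→(p0,0,right)
state=p0 head=5 tape=_#0_00[1]_   (p0,1)→(p0,0,right)
state=p0 head=6 tape=_#0_000[_]   (p0,_)→(p0,_,left)
state=p0 head=5 tape=_#0_00[0]_   (p0,0)→(p0,_,right)
state=p0 head=6 tape=_#0_00_[_]   (p0,_)→(p0,_,left)
state=p0 head=5 tape=_#0_00[_]_   (p0,_)→(p0,_,left)
state=p0 head=4 tape=_#0_0[0]__   (p0,0)→(p0,_,right)
state=p0 head=5 tape=_#0_0_[_]_   (p0,_)→(p0,_,left)
state=p0 head=4 tape=_#0_0[_]__   (p0,_)→(p0,_,left)
state=p0 head=3 tape=_#0_[0]___   (p0,0)→(p0,_,right)
state=p0 head=4 tape=_#0__[_]__   (p0,_)→(p0,_,left)
state=p0 head=3 tape=_#0_[_]___   (p0,_)→(p0,_,left)
state=p0 head=2 tape=_#0[_]____   (p0,_)→(p0,_,left)
state=p0 head=1 tape=_#[0]_____   (p0,0)→(p0,_,right)
state=p0 head=2 tape=_#_[_]____   (p0,_)→(p0,_,left)
state=p0 head=1 tape=_#[_]_____   (p0,_)→(p0,_,left)
state=p0 head=0 tape=_[#]______   (p0,#)→(p1,#,left)
state=p1 head=-1 tape=[_]#______   (p1,_)→(p0,_,right)
state=p0 head=0 tape=_[#]______
After 21 steps: state p0, head at 0, tape #.

state p0, head at 0, tape #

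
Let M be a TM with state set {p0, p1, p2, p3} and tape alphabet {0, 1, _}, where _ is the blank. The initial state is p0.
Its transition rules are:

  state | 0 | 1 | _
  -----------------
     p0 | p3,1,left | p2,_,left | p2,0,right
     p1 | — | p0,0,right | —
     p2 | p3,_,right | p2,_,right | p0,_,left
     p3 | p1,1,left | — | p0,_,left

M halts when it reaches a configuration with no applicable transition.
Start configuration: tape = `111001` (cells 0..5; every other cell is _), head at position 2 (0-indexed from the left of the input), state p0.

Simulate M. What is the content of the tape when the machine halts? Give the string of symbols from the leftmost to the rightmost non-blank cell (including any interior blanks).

state=p0 head=2 tape=11[1]001   (p0,1)→(p2,_,left)
state=p2 head=1 tape=1[1]_001   (p2,1)→(p2,_,right)
state=p2 head=2 tape=1_[_]001   (p2,_)→(p0,_,left)
state=p0 head=1 tape=1[_]_001   (p0,_)→(p2,0,right)
state=p2 head=2 tape=10[_]001   (p2,_)→(p0,_,left)
state=p0 head=1 tape=1[0]_001   (p0,0)→(p3,1,left)
state=p3 head=0 tape=[1]1_001
The non-blank tape span at halt is 11_001.

11_001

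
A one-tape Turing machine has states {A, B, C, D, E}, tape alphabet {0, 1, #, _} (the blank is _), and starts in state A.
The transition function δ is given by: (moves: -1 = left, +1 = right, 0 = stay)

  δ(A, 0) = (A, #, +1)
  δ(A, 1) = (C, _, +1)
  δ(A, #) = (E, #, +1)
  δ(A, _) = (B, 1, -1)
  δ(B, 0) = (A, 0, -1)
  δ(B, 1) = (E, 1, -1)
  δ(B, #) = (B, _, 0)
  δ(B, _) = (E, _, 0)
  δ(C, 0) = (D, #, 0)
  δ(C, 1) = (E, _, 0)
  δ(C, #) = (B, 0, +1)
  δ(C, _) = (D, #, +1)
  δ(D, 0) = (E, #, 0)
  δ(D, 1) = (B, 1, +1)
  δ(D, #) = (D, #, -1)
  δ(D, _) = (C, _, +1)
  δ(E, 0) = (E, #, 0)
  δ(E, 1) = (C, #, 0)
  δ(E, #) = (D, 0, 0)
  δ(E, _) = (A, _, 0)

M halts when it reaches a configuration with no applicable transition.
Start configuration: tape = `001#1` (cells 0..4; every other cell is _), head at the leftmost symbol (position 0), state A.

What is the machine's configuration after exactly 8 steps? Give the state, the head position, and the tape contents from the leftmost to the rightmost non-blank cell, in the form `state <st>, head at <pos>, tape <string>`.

state E, head at 3, tape ##_#1

A | [0]01#1   read 0 → write #, move +1, go to A
A | #[0]1#1   read 0 → write #, move +1, go to A
A | ##[1]#1   read 1 → write _, move +1, go to C
C | ##_[#]1   read # → write 0, move +1, go to B
B | ##_0[1]   read 1 → write 1, move -1, go to E
E | ##_[0]1   read 0 → write #, move 0, go to E
E | ##_[#]1   read # → write 0, move 0, go to D
D | ##_[0]1   read 0 → write #, move 0, go to E
E | ##_[#]1
After 8 steps: state E, head at 3, tape ##_#1.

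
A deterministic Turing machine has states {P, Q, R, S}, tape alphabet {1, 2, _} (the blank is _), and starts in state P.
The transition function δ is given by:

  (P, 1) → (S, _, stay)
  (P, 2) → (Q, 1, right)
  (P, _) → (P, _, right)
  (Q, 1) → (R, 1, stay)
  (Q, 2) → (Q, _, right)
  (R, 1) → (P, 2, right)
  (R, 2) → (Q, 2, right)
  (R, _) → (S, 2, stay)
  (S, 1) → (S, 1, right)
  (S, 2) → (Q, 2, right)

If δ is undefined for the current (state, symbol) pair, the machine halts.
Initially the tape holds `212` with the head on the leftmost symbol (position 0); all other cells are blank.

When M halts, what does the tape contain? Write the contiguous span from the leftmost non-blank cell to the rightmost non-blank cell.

P | [2]12_   read 2 → write 1, move right, go to Q
Q | 1[1]2_   read 1 → write 1, move stay, go to R
R | 1[1]2_   read 1 → write 2, move right, go to P
P | 12[2]_   read 2 → write 1, move right, go to Q
Q | 121[_]
The non-blank tape span at halt is 121.

121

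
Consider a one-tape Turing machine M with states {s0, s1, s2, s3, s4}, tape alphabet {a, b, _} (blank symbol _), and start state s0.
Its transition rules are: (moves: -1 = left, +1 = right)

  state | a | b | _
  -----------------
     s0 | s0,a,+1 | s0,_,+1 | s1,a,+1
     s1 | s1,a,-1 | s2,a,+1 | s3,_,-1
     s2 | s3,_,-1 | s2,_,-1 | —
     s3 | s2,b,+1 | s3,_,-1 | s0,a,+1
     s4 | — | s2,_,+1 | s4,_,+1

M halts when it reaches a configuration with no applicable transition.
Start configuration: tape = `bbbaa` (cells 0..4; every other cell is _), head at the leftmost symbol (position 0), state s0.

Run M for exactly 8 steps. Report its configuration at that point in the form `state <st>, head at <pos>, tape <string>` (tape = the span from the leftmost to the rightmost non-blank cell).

state s2, head at 6, tape aab

s0 | [b]bbaa__   read b → write _, move +1, go to s0
s0 | _[b]baa__   read b → write _, move +1, go to s0
s0 | __[b]aa__   read b → write _, move +1, go to s0
s0 | ___[a]a__   read a → write a, move +1, go to s0
s0 | ___a[a]__   read a → write a, move +1, go to s0
s0 | ___aa[_]_   read _ → write a, move +1, go to s1
s1 | ___aaa[_]   read _ → write _, move -1, go to s3
s3 | ___aa[a]_   read a → write b, move +1, go to s2
s2 | ___aab[_]
After 8 steps: state s2, head at 6, tape aab.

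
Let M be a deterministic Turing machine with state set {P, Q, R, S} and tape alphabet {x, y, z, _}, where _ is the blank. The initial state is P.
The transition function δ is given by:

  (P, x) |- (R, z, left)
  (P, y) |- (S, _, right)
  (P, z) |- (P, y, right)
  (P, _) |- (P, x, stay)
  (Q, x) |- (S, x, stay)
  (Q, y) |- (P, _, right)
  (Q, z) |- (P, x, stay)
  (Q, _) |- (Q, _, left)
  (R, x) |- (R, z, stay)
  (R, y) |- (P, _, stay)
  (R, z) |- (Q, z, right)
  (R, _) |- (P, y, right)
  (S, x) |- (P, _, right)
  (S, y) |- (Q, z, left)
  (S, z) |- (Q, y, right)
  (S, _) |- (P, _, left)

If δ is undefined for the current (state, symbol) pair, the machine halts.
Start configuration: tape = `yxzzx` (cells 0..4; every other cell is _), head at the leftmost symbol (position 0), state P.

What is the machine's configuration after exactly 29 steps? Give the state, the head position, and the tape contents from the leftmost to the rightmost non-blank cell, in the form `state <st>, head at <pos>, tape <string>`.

P | [y]xzzx_   read y → write _, move right, go to S
S | _[x]zzx_   read x → write _, move right, go to P
P | __[z]zx_   read z → write y, move right, go to P
P | __y[z]x_   read z → write y, move right, go to P
P | __yy[x]_   read x → write z, move left, go to R
R | __y[y]z_   read y → write _, move stay, go to P
P | __y[_]z_   read _ → write x, move stay, go to P
P | __y[x]z_   read x → write z, move left, go to R
R | __[y]zz_   read y → write _, move stay, go to P
P | __[_]zz_   read _ → write x, move stay, go to P
P | __[x]zz_   read x → write z, move left, go to R
R | _[_]zzz_   read _ → write y, move right, go to P
P | _y[z]zz_   read z → write y, move right, go to P
P | _yy[z]z_   read z → write y, move right, go to P
P | _yyy[z]_   read z → write y, move right, go to P
P | _yyyy[_]   read _ → write x, move stay, go to P
P | _yyyy[x]   read x → write z, move left, go to R
R | _yyy[y]z   read y → write _, move stay, go to P
P | _yyy[_]z   read _ → write x, move stay, go to P
P | _yyy[x]z   read x → write z, move left, go to R
R | _yy[y]zz   read y → write _, move stay, go to P
P | _yy[_]zz   read _ → write x, move stay, go to P
P | _yy[x]zz   read x → write z, move left, go to R
R | _y[y]zzz   read y → write _, move stay, go to P
P | _y[_]zzz   read _ → write x, move stay, go to P
P | _y[x]zzz   read x → write z, move left, go to R
R | _[y]zzzz   read y → write _, move stay, go to P
P | _[_]zzzz   read _ → write x, move stay, go to P
P | _[x]zzzz   read x → write z, move left, go to R
R | [_]zzzzz
After 29 steps: state R, head at 0, tape zzzzz.

state R, head at 0, tape zzzzz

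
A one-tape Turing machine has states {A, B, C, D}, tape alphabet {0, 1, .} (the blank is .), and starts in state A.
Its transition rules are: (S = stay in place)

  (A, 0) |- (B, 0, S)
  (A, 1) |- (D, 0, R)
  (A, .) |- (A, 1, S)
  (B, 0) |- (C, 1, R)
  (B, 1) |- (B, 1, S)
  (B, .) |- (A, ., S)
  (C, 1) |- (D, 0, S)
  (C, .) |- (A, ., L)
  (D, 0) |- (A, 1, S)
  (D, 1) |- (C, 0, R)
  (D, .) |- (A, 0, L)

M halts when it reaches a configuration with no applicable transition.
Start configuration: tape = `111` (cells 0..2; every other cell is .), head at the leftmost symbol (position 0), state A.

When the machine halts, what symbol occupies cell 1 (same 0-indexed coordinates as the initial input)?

0

state=A head=0 tape=[1]11.   (A,1)→(D,0,R)
state=D head=1 tape=0[1]1.   (D,1)→(C,0,R)
state=C head=2 tape=00[1].   (C,1)→(D,0,S)
state=D head=2 tape=00[0].   (D,0)→(A,1,S)
state=A head=2 tape=00[1].   (A,1)→(D,0,R)
state=D head=3 tape=000[.]   (D,.)→(A,0,L)
state=A head=2 tape=00[0]0   (A,0)→(B,0,S)
state=B head=2 tape=00[0]0   (B,0)→(C,1,R)
state=C head=3 tape=001[0]
Cell 1 holds 0 when M halts.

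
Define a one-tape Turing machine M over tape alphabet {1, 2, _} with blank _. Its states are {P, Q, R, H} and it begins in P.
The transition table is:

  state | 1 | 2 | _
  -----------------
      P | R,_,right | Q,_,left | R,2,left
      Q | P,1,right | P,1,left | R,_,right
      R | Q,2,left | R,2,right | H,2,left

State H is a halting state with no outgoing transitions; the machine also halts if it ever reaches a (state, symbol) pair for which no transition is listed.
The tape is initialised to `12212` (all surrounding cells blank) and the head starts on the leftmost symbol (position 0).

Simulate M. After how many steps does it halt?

P | [1]2212   read 1 → write _, move right, go to R
R | _[2]212   read 2 → write 2, move right, go to R
R | _2[2]12   read 2 → write 2, move right, go to R
R | _22[1]2   read 1 → write 2, move left, go to Q
Q | _2[2]22   read 2 → write 1, move left, go to P
P | _[2]122   read 2 → write _, move left, go to Q
Q | [_]_122   read _ → write _, move right, go to R
R | _[_]122   read _ → write 2, move left, go to H
H | [_]2122
M halts after 8 transitions.

8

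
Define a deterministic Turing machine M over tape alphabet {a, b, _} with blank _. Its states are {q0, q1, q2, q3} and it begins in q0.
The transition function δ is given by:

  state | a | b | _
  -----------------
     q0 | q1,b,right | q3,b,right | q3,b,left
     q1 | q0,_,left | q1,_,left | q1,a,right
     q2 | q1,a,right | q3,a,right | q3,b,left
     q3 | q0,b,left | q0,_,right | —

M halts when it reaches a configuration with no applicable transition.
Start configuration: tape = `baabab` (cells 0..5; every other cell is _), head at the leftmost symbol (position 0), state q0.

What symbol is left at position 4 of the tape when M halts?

q0 | [b]aabab   read b → write b, move right, go to q3
q3 | b[a]abab   read a → write b, move left, go to q0
q0 | [b]babab   read b → write b, move right, go to q3
q3 | b[b]abab   read b → write _, move right, go to q0
q0 | b_[a]bab   read a → write b, move right, go to q1
q1 | b_b[b]ab   read b → write _, move left, go to q1
q1 | b_[b]_ab   read b → write _, move left, go to q1
q1 | b[_]__ab   read _ → write a, move right, go to q1
q1 | ba[_]_ab   read _ → write a, move right, go to q1
q1 | baa[_]ab   read _ → write a, move right, go to q1
q1 | baaa[a]b   read a → write _, move left, go to q0
q0 | baa[a]_b   read a → write b, move right, go to q1
q1 | baab[_]b   read _ → write a, move right, go to q1
q1 | baaba[b]   read b → write _, move left, go to q1
q1 | baab[a]_   read a → write _, move left, go to q0
q0 | baa[b]__   read b → write b, move right, go to q3
q3 | baab[_]_
Cell 4 holds _ when M halts.

_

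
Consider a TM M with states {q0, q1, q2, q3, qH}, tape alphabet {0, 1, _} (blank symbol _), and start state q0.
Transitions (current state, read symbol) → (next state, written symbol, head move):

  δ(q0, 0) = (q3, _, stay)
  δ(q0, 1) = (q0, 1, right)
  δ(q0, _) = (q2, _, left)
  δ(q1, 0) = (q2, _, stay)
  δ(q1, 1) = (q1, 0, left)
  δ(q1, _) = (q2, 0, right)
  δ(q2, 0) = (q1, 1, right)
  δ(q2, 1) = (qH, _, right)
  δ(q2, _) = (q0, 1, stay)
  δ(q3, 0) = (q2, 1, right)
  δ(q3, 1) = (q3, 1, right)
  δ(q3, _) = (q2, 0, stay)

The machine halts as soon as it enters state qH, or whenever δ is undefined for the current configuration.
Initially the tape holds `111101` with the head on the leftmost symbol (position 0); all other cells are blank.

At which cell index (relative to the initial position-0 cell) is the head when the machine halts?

q0 | _[1]11101_   read 1 → write 1, move right, go to q0
q0 | _1[1]1101_   read 1 → write 1, move right, go to q0
q0 | _11[1]101_   read 1 → write 1, move right, go to q0
q0 | _111[1]01_   read 1 → write 1, move right, go to q0
q0 | _1111[0]1_   read 0 → write _, move stay, go to q3
q3 | _1111[_]1_   read _ → write 0, move stay, go to q2
q2 | _1111[0]1_   read 0 → write 1, move right, go to q1
q1 | _11111[1]_   read 1 → write 0, move left, go to q1
q1 | _1111[1]0_   read 1 → write 0, move left, go to q1
q1 | _111[1]00_   read 1 → write 0, move left, go to q1
q1 | _11[1]000_   read 1 → write 0, move left, go to q1
q1 | _1[1]0000_   read 1 → write 0, move left, go to q1
q1 | _[1]00000_   read 1 → write 0, move left, go to q1
q1 | [_]000000_   read _ → write 0, move right, go to q2
q2 | 0[0]00000_   read 0 → write 1, move right, go to q1
q1 | 01[0]0000_   read 0 → write _, move stay, go to q2
q2 | 01[_]0000_   read _ → write 1, move stay, go to q0
q0 | 01[1]0000_   read 1 → write 1, move right, go to q0
q0 | 011[0]000_   read 0 → write _, move stay, go to q3
q3 | 011[_]000_   read _ → write 0, move stay, go to q2
q2 | 011[0]000_   read 0 → write 1, move right, go to q1
q1 | 0111[0]00_   read 0 → write _, move stay, go to q2
q2 | 0111[_]00_   read _ → write 1, move stay, go to q0
q0 | 0111[1]00_   read 1 → write 1, move right, go to q0
q0 | 01111[0]0_   read 0 → write _, move stay, go to q3
q3 | 01111[_]0_   read _ → write 0, move stay, go to q2
q2 | 01111[0]0_   read 0 → write 1, move right, go to q1
q1 | 011111[0]_   read 0 → write _, move stay, go to q2
q2 | 011111[_]_   read _ → write 1, move stay, go to q0
q0 | 011111[1]_   read 1 → write 1, move right, go to q0
q0 | 0111111[_]   read _ → write _, move left, go to q2
q2 | 011111[1]_   read 1 → write _, move right, go to qH
qH | 011111_[_]
At halt the head is at cell 6.

6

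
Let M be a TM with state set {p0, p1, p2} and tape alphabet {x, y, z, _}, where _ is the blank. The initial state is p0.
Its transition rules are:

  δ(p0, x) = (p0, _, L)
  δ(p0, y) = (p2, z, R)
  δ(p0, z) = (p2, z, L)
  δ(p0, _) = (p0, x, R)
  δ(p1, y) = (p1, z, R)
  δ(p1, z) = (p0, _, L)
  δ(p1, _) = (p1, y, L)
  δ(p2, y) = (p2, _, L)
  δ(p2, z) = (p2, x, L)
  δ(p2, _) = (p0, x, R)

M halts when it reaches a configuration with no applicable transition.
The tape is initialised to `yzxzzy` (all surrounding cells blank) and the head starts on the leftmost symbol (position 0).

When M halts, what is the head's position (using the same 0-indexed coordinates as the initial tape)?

p0 | ____[y]zxzzy   read y → write z, move R, go to p2
p2 | ____z[z]xzzy   read z → write x, move L, go to p2
p2 | ____[z]xxzzy   read z → write x, move L, go to p2
p2 | ___[_]xxxzzy   read _ → write x, move R, go to p0
p0 | ___x[x]xxzzy   read x → write _, move L, go to p0
p0 | ___[x]_xxzzy   read x → write _, move L, go to p0
p0 | __[_]__xxzzy   read _ → write x, move R, go to p0
p0 | __x[_]_xxzzy   read _ → write x, move R, go to p0
p0 | __xx[_]xxzzy   read _ → write x, move R, go to p0
p0 | __xxx[x]xzzy   read x → write _, move L, go to p0
p0 | __xx[x]_xzzy   read x → write _, move L, go to p0
p0 | __x[x]__xzzy   read x → write _, move L, go to p0
p0 | __[x]___xzzy   read x → write _, move L, go to p0
p0 | _[_]____xzzy   read _ → write x, move R, go to p0
p0 | _x[_]___xzzy   read _ → write x, move R, go to p0
p0 | _xx[_]__xzzy   read _ → write x, move R, go to p0
p0 | _xxx[_]_xzzy   read _ → write x, move R, go to p0
p0 | _xxxx[_]xzzy   read _ → write x, move R, go to p0
p0 | _xxxxx[x]zzy   read x → write _, move L, go to p0
p0 | _xxxx[x]_zzy   read x → write _, move L, go to p0
p0 | _xxx[x]__zzy   read x → write _, move L, go to p0
p0 | _xx[x]___zzy   read x → write _, move L, go to p0
p0 | _x[x]____zzy   read x → write _, move L, go to p0
p0 | _[x]_____zzy   read x → write _, move L, go to p0
p0 | [_]______zzy   read _ → write x, move R, go to p0
p0 | x[_]_____zzy   read _ → write x, move R, go to p0
p0 | xx[_]____zzy   read _ → write x, move R, go to p0
p0 | xxx[_]___zzy   read _ → write x, move R, go to p0
p0 | xxxx[_]__zzy   read _ → write x, move R, go to p0
p0 | xxxxx[_]_zzy   read _ → write x, move R, go to p0
p0 | xxxxxx[_]zzy   read _ → write x, move R, go to p0
p0 | xxxxxxx[z]zy   read z → write z, move L, go to p2
p2 | xxxxxx[x]zzy
At halt the head is at cell 2.

2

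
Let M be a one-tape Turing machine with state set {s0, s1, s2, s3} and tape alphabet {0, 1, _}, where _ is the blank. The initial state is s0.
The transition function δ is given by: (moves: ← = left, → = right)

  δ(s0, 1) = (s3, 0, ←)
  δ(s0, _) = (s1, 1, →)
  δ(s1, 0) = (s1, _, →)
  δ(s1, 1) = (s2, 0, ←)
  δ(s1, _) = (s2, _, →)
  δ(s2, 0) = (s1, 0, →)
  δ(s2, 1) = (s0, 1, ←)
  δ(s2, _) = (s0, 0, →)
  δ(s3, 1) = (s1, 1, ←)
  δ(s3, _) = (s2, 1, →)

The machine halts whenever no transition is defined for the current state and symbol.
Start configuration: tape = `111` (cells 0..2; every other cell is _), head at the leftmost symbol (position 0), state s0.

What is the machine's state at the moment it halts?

state=s0 head=0 tape=_[1]11   (s0,1)→(s3,0,←)
state=s3 head=-1 tape=[_]011   (s3,_)→(s2,1,→)
state=s2 head=0 tape=1[0]11   (s2,0)→(s1,0,→)
state=s1 head=1 tape=10[1]1   (s1,1)→(s2,0,←)
state=s2 head=0 tape=1[0]01   (s2,0)→(s1,0,→)
state=s1 head=1 tape=10[0]1   (s1,0)→(s1,_,→)
state=s1 head=2 tape=10_[1]   (s1,1)→(s2,0,←)
state=s2 head=1 tape=10[_]0   (s2,_)→(s0,0,→)
state=s0 head=2 tape=100[0]
No transition is defined for (s0, 0); M halts in state s0.

s0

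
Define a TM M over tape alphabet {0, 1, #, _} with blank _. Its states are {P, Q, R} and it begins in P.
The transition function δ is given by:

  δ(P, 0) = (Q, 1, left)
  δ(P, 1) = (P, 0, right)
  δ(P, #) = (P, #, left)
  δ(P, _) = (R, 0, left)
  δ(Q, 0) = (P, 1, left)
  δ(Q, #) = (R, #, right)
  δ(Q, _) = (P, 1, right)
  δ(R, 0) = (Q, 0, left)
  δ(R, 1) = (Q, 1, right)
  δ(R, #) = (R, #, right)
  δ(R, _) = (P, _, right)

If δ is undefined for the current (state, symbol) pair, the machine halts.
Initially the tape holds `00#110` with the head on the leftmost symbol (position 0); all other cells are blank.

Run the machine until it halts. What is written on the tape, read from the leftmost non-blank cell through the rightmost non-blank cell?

P | __[0]0#110   read 0 → write 1, move left, go to Q
Q | _[_]10#110   read _ → write 1, move right, go to P
P | _1[1]0#110   read 1 → write 0, move right, go to P
P | _10[0]#110   read 0 → write 1, move left, go to Q
Q | _1[0]1#110   read 0 → write 1, move left, go to P
P | _[1]11#110   read 1 → write 0, move right, go to P
P | _0[1]1#110   read 1 → write 0, move right, go to P
P | _00[1]#110   read 1 → write 0, move right, go to P
P | _000[#]110   read # → write #, move left, go to P
P | _00[0]#110   read 0 → write 1, move left, go to Q
Q | _0[0]1#110   read 0 → write 1, move left, go to P
P | _[0]11#110   read 0 → write 1, move left, go to Q
Q | [_]111#110   read _ → write 1, move right, go to P
P | 1[1]11#110   read 1 → write 0, move right, go to P
P | 10[1]1#110   read 1 → write 0, move right, go to P
P | 100[1]#110   read 1 → write 0, move right, go to P
P | 1000[#]110   read # → write #, move left, go to P
P | 100[0]#110   read 0 → write 1, move left, go to Q
Q | 10[0]1#110   read 0 → write 1, move left, go to P
P | 1[0]11#110   read 0 → write 1, move left, go to Q
Q | [1]111#110
The non-blank tape span at halt is 1111#110.

1111#110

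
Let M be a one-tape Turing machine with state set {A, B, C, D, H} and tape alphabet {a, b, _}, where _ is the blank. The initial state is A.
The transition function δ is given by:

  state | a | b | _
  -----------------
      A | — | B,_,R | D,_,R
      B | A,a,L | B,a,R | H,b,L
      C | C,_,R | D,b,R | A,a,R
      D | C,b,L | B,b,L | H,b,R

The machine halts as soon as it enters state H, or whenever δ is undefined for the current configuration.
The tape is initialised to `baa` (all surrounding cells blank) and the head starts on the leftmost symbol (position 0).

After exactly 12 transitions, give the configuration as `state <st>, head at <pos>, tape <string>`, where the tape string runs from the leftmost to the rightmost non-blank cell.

state H, head at 2, tape aa_b

state=A head=0 tape=[b]aa_   (A,b)→(B,_,R)
state=B head=1 tape=_[a]a_   (B,a)→(A,a,L)
state=A head=0 tape=[_]aa_   (A,_)→(D,_,R)
state=D head=1 tape=_[a]a_   (D,a)→(C,b,L)
state=C head=0 tape=[_]ba_   (C,_)→(A,a,R)
state=A head=1 tape=a[b]a_   (A,b)→(B,_,R)
state=B head=2 tape=a_[a]_   (B,a)→(A,a,L)
state=A head=1 tape=a[_]a_   (A,_)→(D,_,R)
state=D head=2 tape=a_[a]_   (D,a)→(C,b,L)
state=C head=1 tape=a[_]b_   (C,_)→(A,a,R)
state=A head=2 tape=aa[b]_   (A,b)→(B,_,R)
state=B head=3 tape=aa_[_]   (B,_)→(H,b,L)
state=H head=2 tape=aa[_]b
After 12 steps: state H, head at 2, tape aa_b.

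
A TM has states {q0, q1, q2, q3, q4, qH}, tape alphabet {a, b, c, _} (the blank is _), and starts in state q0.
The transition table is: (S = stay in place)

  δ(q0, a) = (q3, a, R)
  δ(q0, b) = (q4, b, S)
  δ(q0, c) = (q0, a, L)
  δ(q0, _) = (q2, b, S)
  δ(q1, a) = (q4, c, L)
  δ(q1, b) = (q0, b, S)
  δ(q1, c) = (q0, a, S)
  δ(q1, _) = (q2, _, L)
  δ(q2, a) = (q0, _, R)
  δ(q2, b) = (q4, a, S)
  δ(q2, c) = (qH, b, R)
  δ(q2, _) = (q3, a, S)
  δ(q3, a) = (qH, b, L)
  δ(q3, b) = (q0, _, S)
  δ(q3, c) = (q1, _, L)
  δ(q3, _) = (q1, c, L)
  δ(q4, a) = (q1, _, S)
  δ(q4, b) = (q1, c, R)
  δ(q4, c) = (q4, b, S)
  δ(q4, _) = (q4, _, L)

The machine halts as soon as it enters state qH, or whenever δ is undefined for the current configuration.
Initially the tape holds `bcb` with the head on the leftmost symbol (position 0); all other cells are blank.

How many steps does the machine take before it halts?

q0 | [b]cb   read b → write b, move S, go to q4
q4 | [b]cb   read b → write c, move R, go to q1
q1 | c[c]b   read c → write a, move S, go to q0
q0 | c[a]b   read a → write a, move R, go to q3
q3 | ca[b]   read b → write _, move S, go to q0
q0 | ca[_]   read _ → write b, move S, go to q2
q2 | ca[b]   read b → write a, move S, go to q4
q4 | ca[a]   read a → write _, move S, go to q1
q1 | ca[_]   read _ → write _, move L, go to q2
q2 | c[a]_   read a → write _, move R, go to q0
q0 | c_[_]   read _ → write b, move S, go to q2
q2 | c_[b]   read b → write a, move S, go to q4
q4 | c_[a]   read a → write _, move S, go to q1
q1 | c_[_]   read _ → write _, move L, go to q2
q2 | c[_]_   read _ → write a, move S, go to q3
q3 | c[a]_   read a → write b, move L, go to qH
qH | [c]b_
M halts after 16 transitions.

16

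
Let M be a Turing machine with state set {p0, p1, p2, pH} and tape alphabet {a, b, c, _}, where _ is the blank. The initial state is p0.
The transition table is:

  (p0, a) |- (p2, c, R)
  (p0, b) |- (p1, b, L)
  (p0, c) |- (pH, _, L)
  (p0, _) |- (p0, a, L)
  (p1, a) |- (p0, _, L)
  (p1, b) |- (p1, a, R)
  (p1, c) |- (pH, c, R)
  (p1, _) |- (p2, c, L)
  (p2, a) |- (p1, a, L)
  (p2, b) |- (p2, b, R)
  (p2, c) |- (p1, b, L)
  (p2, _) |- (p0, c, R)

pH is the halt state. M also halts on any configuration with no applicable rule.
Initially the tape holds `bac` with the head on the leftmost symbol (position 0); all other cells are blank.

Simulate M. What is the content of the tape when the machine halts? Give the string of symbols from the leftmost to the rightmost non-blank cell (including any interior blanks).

state=p0 head=0 tape=__[b]ac   (p0,b)→(p1,b,L)
state=p1 head=-1 tape=_[_]bac   (p1,_)→(p2,c,L)
state=p2 head=-2 tape=[_]cbac   (p2,_)→(p0,c,R)
state=p0 head=-1 tape=c[c]bac   (p0,c)→(pH,_,L)
state=pH head=-2 tape=[c]_bac
The non-blank tape span at halt is c_bac.

c_bac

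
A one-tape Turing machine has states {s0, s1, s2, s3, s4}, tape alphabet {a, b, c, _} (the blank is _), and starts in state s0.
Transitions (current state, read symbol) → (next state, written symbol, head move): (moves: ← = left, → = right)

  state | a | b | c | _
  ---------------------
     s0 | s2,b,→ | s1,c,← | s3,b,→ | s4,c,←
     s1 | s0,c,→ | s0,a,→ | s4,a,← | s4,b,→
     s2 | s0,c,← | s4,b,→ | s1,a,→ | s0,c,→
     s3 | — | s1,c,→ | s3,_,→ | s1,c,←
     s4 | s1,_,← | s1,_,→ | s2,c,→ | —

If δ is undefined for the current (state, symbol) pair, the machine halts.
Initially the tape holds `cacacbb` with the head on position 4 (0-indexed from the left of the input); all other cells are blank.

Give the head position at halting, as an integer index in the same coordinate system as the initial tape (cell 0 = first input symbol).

state=s0 head=4 tape=caca[c]bb_   (s0,c)→(s3,b,→)
state=s3 head=5 tape=cacab[b]b_   (s3,b)→(s1,c,→)
state=s1 head=6 tape=cacabc[b]_   (s1,b)→(s0,a,→)
state=s0 head=7 tape=cacabca[_]   (s0,_)→(s4,c,←)
state=s4 head=6 tape=cacabc[a]c   (s4,a)→(s1,_,←)
state=s1 head=5 tape=cacab[c]_c   (s1,c)→(s4,a,←)
state=s4 head=4 tape=caca[b]a_c   (s4,b)→(s1,_,→)
state=s1 head=5 tape=caca_[a]_c   (s1,a)→(s0,c,→)
state=s0 head=6 tape=caca_c[_]c   (s0,_)→(s4,c,←)
state=s4 head=5 tape=caca_[c]cc   (s4,c)→(s2,c,→)
state=s2 head=6 tape=caca_c[c]c   (s2,c)→(s1,a,→)
state=s1 head=7 tape=caca_ca[c]   (s1,c)→(s4,a,←)
state=s4 head=6 tape=caca_c[a]a   (s4,a)→(s1,_,←)
state=s1 head=5 tape=caca_[c]_a   (s1,c)→(s4,a,←)
state=s4 head=4 tape=caca[_]a_a
At halt the head is at cell 4.

4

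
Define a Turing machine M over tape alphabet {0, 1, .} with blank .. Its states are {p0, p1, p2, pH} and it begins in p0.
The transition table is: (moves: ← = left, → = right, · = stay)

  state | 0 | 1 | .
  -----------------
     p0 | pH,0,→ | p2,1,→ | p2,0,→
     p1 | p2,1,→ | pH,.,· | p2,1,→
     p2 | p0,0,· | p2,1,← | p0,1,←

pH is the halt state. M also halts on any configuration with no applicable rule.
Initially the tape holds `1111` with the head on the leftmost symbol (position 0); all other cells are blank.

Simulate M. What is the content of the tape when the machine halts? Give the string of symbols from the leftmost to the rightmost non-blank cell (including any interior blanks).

p0 | ..[1]111   read 1 → write 1, move →, go to p2
p2 | ..1[1]11   read 1 → write 1, move ←, go to p2
p2 | ..[1]111   read 1 → write 1, move ←, go to p2
p2 | .[.]1111   read . → write 1, move ←, go to p0
p0 | [.]11111   read . → write 0, move →, go to p2
p2 | 0[1]1111   read 1 → write 1, move ←, go to p2
p2 | [0]11111   read 0 → write 0, move ·, go to p0
p0 | [0]11111   read 0 → write 0, move →, go to pH
pH | 0[1]1111
The non-blank tape span at halt is 011111.

011111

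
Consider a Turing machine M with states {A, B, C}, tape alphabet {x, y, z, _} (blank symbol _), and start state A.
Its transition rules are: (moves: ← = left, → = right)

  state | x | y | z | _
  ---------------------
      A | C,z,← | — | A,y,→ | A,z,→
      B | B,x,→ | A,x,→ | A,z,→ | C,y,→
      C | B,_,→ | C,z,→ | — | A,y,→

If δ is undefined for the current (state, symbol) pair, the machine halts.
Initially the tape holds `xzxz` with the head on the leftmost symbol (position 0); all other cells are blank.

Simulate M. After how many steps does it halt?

state=A head=0 tape=_[x]zxz   (A,x)→(C,z,←)
state=C head=-1 tape=[_]zzxz   (C,_)→(A,y,→)
state=A head=0 tape=y[z]zxz   (A,z)→(A,y,→)
state=A head=1 tape=yy[z]xz   (A,z)→(A,y,→)
state=A head=2 tape=yyy[x]z   (A,x)→(C,z,←)
state=C head=1 tape=yy[y]zz   (C,y)→(C,z,→)
state=C head=2 tape=yyz[z]z
M halts after 6 transitions.

6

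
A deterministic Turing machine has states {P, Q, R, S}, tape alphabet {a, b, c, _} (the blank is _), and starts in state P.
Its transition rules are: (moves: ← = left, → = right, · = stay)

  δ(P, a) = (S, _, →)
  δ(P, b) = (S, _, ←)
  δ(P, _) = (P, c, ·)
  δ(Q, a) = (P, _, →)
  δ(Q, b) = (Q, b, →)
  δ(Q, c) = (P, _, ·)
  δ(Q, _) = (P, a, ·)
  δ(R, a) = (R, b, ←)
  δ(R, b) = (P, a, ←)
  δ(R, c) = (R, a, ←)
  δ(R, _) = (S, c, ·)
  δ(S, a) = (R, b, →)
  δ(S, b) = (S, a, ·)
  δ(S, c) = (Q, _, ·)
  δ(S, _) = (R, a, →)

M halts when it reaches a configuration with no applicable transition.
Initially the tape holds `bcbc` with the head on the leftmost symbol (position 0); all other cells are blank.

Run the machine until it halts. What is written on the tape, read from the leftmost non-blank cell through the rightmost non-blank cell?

state=P head=0 tape=_[b]cbc   (P,b)→(S,_,←)
state=S head=-1 tape=[_]_cbc   (S,_)→(R,a,→)
state=R head=0 tape=a[_]cbc   (R,_)→(S,c,·)
state=S head=0 tape=a[c]cbc   (S,c)→(Q,_,·)
state=Q head=0 tape=a[_]cbc   (Q,_)→(P,a,·)
state=P head=0 tape=a[a]cbc   (P,a)→(S,_,→)
state=S head=1 tape=a_[c]bc   (S,c)→(Q,_,·)
state=Q head=1 tape=a_[_]bc   (Q,_)→(P,a,·)
state=P head=1 tape=a_[a]bc   (P,a)→(S,_,→)
state=S head=2 tape=a__[b]c   (S,b)→(S,a,·)
state=S head=2 tape=a__[a]c   (S,a)→(R,b,→)
state=R head=3 tape=a__b[c]   (R,c)→(R,a,←)
state=R head=2 tape=a__[b]a   (R,b)→(P,a,←)
state=P head=1 tape=a_[_]aa   (P,_)→(P,c,·)
state=P head=1 tape=a_[c]aa
The non-blank tape span at halt is a_caa.

a_caa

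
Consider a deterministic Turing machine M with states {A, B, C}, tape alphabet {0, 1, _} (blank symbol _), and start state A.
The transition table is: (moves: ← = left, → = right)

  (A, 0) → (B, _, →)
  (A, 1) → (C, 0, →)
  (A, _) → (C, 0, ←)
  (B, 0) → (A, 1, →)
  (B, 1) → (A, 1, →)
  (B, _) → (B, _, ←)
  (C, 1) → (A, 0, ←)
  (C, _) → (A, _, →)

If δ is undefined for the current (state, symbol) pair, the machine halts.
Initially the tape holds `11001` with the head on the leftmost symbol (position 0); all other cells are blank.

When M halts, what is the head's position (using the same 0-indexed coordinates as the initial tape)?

4

A | [1]1001___   read 1 → write 0, move →, go to C
C | 0[1]001___   read 1 → write 0, move ←, go to A
A | [0]0001___   read 0 → write _, move →, go to B
B | _[0]001___   read 0 → write 1, move →, go to A
A | _1[0]01___   read 0 → write _, move →, go to B
B | _1_[0]1___   read 0 → write 1, move →, go to A
A | _1_1[1]___   read 1 → write 0, move →, go to C
C | _1_10[_]__   read _ → write _, move →, go to A
A | _1_10_[_]_   read _ → write 0, move ←, go to C
C | _1_10[_]0_   read _ → write _, move →, go to A
A | _1_10_[0]_   read 0 → write _, move →, go to B
B | _1_10__[_]   read _ → write _, move ←, go to B
B | _1_10_[_]_   read _ → write _, move ←, go to B
B | _1_10[_]__   read _ → write _, move ←, go to B
B | _1_1[0]___   read 0 → write 1, move →, go to A
A | _1_11[_]__   read _ → write 0, move ←, go to C
C | _1_1[1]0__   read 1 → write 0, move ←, go to A
A | _1_[1]00__   read 1 → write 0, move →, go to C
C | _1_0[0]0__
At halt the head is at cell 4.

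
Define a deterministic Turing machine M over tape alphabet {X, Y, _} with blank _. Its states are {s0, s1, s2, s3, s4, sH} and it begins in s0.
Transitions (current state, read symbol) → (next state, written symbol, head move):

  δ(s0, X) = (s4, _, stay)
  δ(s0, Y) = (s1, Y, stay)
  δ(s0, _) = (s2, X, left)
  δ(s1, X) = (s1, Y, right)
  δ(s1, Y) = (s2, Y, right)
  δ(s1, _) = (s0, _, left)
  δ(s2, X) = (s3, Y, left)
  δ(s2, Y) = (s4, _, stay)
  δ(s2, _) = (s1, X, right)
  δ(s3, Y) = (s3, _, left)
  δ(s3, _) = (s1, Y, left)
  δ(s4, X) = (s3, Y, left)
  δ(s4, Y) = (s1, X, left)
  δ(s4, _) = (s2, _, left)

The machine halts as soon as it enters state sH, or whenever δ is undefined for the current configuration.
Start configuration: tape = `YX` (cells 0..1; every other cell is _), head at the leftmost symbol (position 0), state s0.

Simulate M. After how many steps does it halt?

state=s0 head=0 tape=____[Y]X__   (s0,Y)→(s1,Y,stay)
state=s1 head=0 tape=____[Y]X__   (s1,Y)→(s2,Y,right)
state=s2 head=1 tape=____Y[X]__   (s2,X)→(s3,Y,left)
state=s3 head=0 tape=____[Y]Y__   (s3,Y)→(s3,_,left)
state=s3 head=-1 tape=___[_]_Y__   (s3,_)→(s1,Y,left)
state=s1 head=-2 tape=__[_]Y_Y__   (s1,_)→(s0,_,left)
state=s0 head=-3 tape=_[_]_Y_Y__   (s0,_)→(s2,X,left)
state=s2 head=-4 tape=[_]X_Y_Y__   (s2,_)→(s1,X,right)
state=s1 head=-3 tape=X[X]_Y_Y__   (s1,X)→(s1,Y,right)
state=s1 head=-2 tape=XY[_]Y_Y__   (s1,_)→(s0,_,left)
state=s0 head=-3 tape=X[Y]_Y_Y__   (s0,Y)→(s1,Y,stay)
state=s1 head=-3 tape=X[Y]_Y_Y__   (s1,Y)→(s2,Y,right)
state=s2 head=-2 tape=XY[_]Y_Y__   (s2,_)→(s1,X,right)
state=s1 head=-1 tape=XYX[Y]_Y__   (s1,Y)→(s2,Y,right)
state=s2 head=0 tape=XYXY[_]Y__   (s2,_)→(s1,X,right)
state=s1 head=1 tape=XYXYX[Y]__   (s1,Y)→(s2,Y,right)
state=s2 head=2 tape=XYXYXY[_]_   (s2,_)→(s1,X,right)
state=s1 head=3 tape=XYXYXYX[_]   (s1,_)→(s0,_,left)
state=s0 head=2 tape=XYXYXY[X]_   (s0,X)→(s4,_,stay)
state=s4 head=2 tape=XYXYXY[_]_   (s4,_)→(s2,_,left)
state=s2 head=1 tape=XYXYX[Y]__   (s2,Y)→(s4,_,stay)
state=s4 head=1 tape=XYXYX[_]__   (s4,_)→(s2,_,left)
state=s2 head=0 tape=XYXY[X]___   (s2,X)→(s3,Y,left)
state=s3 head=-1 tape=XYX[Y]Y___   (s3,Y)→(s3,_,left)
state=s3 head=-2 tape=XY[X]_Y___
M halts after 24 transitions.

24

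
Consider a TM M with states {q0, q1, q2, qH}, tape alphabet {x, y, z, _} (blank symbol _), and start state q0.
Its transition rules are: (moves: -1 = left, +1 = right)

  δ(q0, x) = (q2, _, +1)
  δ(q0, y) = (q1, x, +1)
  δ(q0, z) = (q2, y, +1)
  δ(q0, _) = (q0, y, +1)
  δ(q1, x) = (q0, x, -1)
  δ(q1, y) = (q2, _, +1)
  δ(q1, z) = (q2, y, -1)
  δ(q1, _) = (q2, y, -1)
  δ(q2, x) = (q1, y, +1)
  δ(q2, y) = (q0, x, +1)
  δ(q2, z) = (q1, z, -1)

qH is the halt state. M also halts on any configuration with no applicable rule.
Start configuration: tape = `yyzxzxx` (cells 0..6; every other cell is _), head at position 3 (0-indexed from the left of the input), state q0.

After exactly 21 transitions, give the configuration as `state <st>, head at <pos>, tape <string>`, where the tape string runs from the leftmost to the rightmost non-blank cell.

state q2, head at 6, tape xy_xy_yy

state=q0 head=3 tape=yyz[x]zxx_   (q0,x)→(q2,_,+1)
state=q2 head=4 tape=yyz_[z]xx_   (q2,z)→(q1,z,-1)
state=q1 head=3 tape=yyz[_]zxx_   (q1,_)→(q2,y,-1)
state=q2 head=2 tape=yy[z]yzxx_   (q2,z)→(q1,z,-1)
state=q1 head=1 tape=y[y]zyzxx_   (q1,y)→(q2,_,+1)
state=q2 head=2 tape=y_[z]yzxx_   (q2,z)→(q1,z,-1)
state=q1 head=1 tape=y[_]zyzxx_   (q1,_)→(q2,y,-1)
state=q2 head=0 tape=[y]yzyzxx_   (q2,y)→(q0,x,+1)
state=q0 head=1 tape=x[y]zyzxx_   (q0,y)→(q1,x,+1)
state=q1 head=2 tape=xx[z]yzxx_   (q1,z)→(q2,y,-1)
state=q2 head=1 tape=x[x]yyzxx_   (q2,x)→(q1,y,+1)
state=q1 head=2 tape=xy[y]yzxx_   (q1,y)→(q2,_,+1)
state=q2 head=3 tape=xy_[y]zxx_   (q2,y)→(q0,x,+1)
state=q0 head=4 tape=xy_x[z]xx_   (q0,z)→(q2,y,+1)
state=q2 head=5 tape=xy_xy[x]x_   (q2,x)→(q1,y,+1)
state=q1 head=6 tape=xy_xyy[x]_   (q1,x)→(q0,x,-1)
state=q0 head=5 tape=xy_xy[y]x_   (q0,y)→(q1,x,+1)
state=q1 head=6 tape=xy_xyx[x]_   (q1,x)→(q0,x,-1)
state=q0 head=5 tape=xy_xy[x]x_   (q0,x)→(q2,_,+1)
state=q2 head=6 tape=xy_xy_[x]_   (q2,x)→(q1,y,+1)
state=q1 head=7 tape=xy_xy_y[_]   (q1,_)→(q2,y,-1)
state=q2 head=6 tape=xy_xy_[y]y
After 21 steps: state q2, head at 6, tape xy_xy_yy.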